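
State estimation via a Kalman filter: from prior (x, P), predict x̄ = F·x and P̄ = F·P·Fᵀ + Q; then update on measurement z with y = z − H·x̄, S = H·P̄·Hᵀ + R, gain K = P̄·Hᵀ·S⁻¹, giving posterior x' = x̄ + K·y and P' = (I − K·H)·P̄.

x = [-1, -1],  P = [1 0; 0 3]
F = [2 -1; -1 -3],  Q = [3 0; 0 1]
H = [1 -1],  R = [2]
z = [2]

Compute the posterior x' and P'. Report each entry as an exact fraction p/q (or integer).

x' = [-2/9, -46/27]
P' = [29/3 85/9; 85/9 299/27]

x̄ = F·x = [-1, 4]
P̄ = F·P·Fᵀ + Q = [10 7; 7 29]
y = z − H·x̄ = [7]
S = H·P̄·Hᵀ + R = [27]
K = P̄·Hᵀ·S⁻¹ = [1/9; -22/27]
x' = x̄ + K·y = [-2/9, -46/27]
P' = (I − K·H)·P̄ = [29/3 85/9; 85/9 299/27]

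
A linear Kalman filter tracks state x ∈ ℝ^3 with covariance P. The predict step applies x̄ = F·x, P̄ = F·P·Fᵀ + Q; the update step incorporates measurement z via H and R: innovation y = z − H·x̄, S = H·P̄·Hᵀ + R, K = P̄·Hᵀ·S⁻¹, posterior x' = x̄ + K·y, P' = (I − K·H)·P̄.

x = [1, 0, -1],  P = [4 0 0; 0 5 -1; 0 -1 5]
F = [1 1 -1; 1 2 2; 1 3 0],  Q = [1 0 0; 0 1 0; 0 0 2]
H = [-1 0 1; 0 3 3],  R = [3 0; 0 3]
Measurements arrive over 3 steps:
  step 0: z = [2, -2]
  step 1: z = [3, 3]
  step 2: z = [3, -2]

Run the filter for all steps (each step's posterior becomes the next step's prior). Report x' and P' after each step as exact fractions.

step 0: x̄ = F·x = [2, -1, 1]
step 0: P̄ = F·P·Fᵀ + Q = [17 4 22; 4 37 28; 22 28 51]
step 0: y = z − H·x̄ = [3, -2]
step 0: S = H·P̄·Hᵀ + R = [27 159; 159 1299]
step 0: K = P̄·Hᵀ·S⁻¹ = [-1969/3264 437/3264; 19/1088 161/1088; -1/816 149/816]
step 0: x' = x̄ + K·y = [-253/3264, -1353/1088, 515/816]
step 0: P' = (I − K·H)·P̄ = [31247/3264 -8301/1088 6335/816; -8301/1088 8405/1088 -2061/272; 6335/816 -2061/272 1583/204]
step 1: x̄ = F·x = [-531/272, -1417/1088, -6215/1632]
step 1: P̄ = F·P·Fᵀ + Q = [709/68 -1529/272 2339/136; -1529/272 13525/1088 -6615/544; 2339/136 -6615/544 28823/816]
step 1: y = z − H·x̄ = [7925/1632, 19945/1088]
step 1: S = H·P̄·Hᵀ + R = [11711/816 18907/544; 18907/544 232725/1088]
step 1: K = P̄·Hᵀ·S⁻¹ = [131343/1012879 20446/144697; -1552455/2025758 18568/144697; 1590269/2025758 28549/144697]
step 1: x' = x̄ + K·y = [1284138/1012879, -5411667/2025758, 7334805/2025758]
step 1: P' = (I − K·H)·P̄ = [4700432/1012879 -4951339/1012879 5094461/1012879; -4951339/1012879 14819995/2025758 -14560043/2025758; 5094461/1012879 -14560043/2025758 14959729/2025758]
step 2: x̄ = F·x = [-727014/144697, 3207276/1012879, -13666725/2025758]
step 2: P̄ = F·P·Fᵀ + Q = [307584/20671 -742694/144697 3410096/144697; -742694/144697 7605075/1012879 -9087485/1012879; 3410096/144697 -9087485/1012879 87416267/2025758]
step 2: y = z − H·x̄ = [9565803/2025758, 17705003/2025758]
step 2: S = H·P̄·Hᵀ + R = [28154085/2025758 95693007/2025758; 95693007/2025758 602565567/2025758]
step 2: K = P̄·Hᵀ·S⁻¹ = [-19178966/1284709329 241902994/1284709329; -210355709/428236443 27085249/428236443; 662964796/1284709329 337596001/1284709329]
step 2: x' = x̄ + K·y = [-4431226400/1284709329, 599414182/428236443, -2586113573/1284709329]
step 2: P' = (I − K·H)·P̄ = [5905048228/1284709329 -1868536112/428236443 5847511330/1284709329; -1868536112/428236443 842229496/142745481 -2499603239/428236443; 5847511330/1284709329 -2499603239/428236443 7836405718/1284709329]

step 0: x' = [-253/3264, -1353/1088, 515/816], P' = [31247/3264 -8301/1088 6335/816; -8301/1088 8405/1088 -2061/272; 6335/816 -2061/272 1583/204]
step 1: x' = [1284138/1012879, -5411667/2025758, 7334805/2025758], P' = [4700432/1012879 -4951339/1012879 5094461/1012879; -4951339/1012879 14819995/2025758 -14560043/2025758; 5094461/1012879 -14560043/2025758 14959729/2025758]
step 2: x' = [-4431226400/1284709329, 599414182/428236443, -2586113573/1284709329], P' = [5905048228/1284709329 -1868536112/428236443 5847511330/1284709329; -1868536112/428236443 842229496/142745481 -2499603239/428236443; 5847511330/1284709329 -2499603239/428236443 7836405718/1284709329]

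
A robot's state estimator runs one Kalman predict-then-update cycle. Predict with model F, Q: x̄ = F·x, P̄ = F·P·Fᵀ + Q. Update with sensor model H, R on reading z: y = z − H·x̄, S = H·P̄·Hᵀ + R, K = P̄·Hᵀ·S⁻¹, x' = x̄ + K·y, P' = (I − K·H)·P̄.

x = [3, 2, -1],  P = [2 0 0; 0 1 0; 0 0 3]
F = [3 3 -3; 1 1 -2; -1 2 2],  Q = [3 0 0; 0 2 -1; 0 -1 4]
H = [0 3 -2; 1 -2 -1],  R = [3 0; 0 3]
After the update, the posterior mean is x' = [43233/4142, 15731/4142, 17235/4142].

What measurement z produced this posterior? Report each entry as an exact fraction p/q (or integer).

z = [3, -2]

x̄ = F·x = [18, 7, -1]
P̄ = F·P·Fᵀ + Q = [57 27 -18; 27 17 -13; -18 -13 22]
S = H·P̄·Hᵀ + R = [400 46; 46 26]
K = P̄·Hᵀ·S⁻¹ = [519/2071 1509/4142; 863/4142 -571/4142; -757/4142 -891/4142]
x' − x̄ = [-31323/4142, -13263/4142, 21377/4142] = K·y
y = (KᵀK)⁻¹·Kᵀ·(x' − x̄) = [-20, -7]
z = y + H·x̄ = [-20, -7] + [23, 5] = [3, -2]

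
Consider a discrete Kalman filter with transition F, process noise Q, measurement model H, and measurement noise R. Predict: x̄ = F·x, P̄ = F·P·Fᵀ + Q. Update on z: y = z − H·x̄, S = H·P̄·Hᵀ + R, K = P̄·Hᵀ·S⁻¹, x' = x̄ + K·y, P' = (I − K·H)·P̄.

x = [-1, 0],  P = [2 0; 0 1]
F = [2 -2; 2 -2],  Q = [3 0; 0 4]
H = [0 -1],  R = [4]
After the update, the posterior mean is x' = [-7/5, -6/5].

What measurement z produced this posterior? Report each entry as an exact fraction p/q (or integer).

x̄ = F·x = [-2, -2]
P̄ = F·P·Fᵀ + Q = [15 12; 12 16]
S = H·P̄·Hᵀ + R = [20]
K = P̄·Hᵀ·S⁻¹ = [-3/5; -4/5]
x' − x̄ = [3/5, 4/5] = K·y
y = (KᵀK)⁻¹·Kᵀ·(x' − x̄) = [-1]
z = y + H·x̄ = [-1] + [2] = [1]

z = [1]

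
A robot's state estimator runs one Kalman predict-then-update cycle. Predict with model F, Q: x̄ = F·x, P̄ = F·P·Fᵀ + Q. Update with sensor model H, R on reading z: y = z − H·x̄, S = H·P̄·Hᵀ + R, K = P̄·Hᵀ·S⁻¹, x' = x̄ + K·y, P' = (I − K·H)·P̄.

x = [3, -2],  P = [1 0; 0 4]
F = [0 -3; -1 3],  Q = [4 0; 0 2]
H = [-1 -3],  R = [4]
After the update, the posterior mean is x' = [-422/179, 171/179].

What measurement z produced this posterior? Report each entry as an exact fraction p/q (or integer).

z = [-1]

x̄ = F·x = [6, -9]
P̄ = F·P·Fᵀ + Q = [40 -36; -36 39]
S = H·P̄·Hᵀ + R = [179]
K = P̄·Hᵀ·S⁻¹ = [68/179; -81/179]
x' − x̄ = [-1496/179, 1782/179] = K·y
y = (KᵀK)⁻¹·Kᵀ·(x' − x̄) = [-22]
z = y + H·x̄ = [-22] + [21] = [-1]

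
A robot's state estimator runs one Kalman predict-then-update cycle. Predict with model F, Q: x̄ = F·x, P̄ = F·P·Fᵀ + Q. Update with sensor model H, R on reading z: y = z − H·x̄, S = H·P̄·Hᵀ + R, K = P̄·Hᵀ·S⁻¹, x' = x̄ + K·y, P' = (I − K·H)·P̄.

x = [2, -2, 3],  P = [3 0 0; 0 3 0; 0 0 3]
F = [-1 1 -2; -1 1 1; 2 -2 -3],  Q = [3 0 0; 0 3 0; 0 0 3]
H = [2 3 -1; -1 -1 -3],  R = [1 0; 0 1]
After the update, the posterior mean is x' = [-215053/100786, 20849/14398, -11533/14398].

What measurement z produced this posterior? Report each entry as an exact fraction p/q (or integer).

z = [1, 3]

x̄ = F·x = [-10, -1, -1]
P̄ = F·P·Fᵀ + Q = [21 0 6; 0 12 -21; 6 -21 54]
S = H·P̄·Hᵀ + R = [349 222; 222 430]
K = P̄·Hᵀ·S⁻¹ = [12069/50393 -21603/100786; 942/7199 735/14398; -894/7199 -3999/14398]
x' − x̄ = [792807/100786, 35247/14398, 2865/14398] = K·y
y = (KᵀK)⁻¹·Kᵀ·(x' − x̄) = [23, -11]
z = y + H·x̄ = [23, -11] + [-22, 14] = [1, 3]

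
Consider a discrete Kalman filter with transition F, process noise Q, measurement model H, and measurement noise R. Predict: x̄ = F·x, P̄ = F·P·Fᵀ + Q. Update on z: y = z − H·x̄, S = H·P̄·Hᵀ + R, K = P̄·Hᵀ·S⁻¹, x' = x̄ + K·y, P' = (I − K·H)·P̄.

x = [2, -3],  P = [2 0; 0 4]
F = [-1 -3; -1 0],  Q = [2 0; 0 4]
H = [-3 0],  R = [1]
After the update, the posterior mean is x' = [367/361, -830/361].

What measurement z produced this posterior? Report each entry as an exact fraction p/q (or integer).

x̄ = F·x = [7, -2]
P̄ = F·P·Fᵀ + Q = [40 2; 2 6]
S = H·P̄·Hᵀ + R = [361]
K = P̄·Hᵀ·S⁻¹ = [-120/361; -6/361]
x' − x̄ = [-2160/361, -108/361] = K·y
y = (KᵀK)⁻¹·Kᵀ·(x' − x̄) = [18]
z = y + H·x̄ = [18] + [-21] = [-3]

z = [-3]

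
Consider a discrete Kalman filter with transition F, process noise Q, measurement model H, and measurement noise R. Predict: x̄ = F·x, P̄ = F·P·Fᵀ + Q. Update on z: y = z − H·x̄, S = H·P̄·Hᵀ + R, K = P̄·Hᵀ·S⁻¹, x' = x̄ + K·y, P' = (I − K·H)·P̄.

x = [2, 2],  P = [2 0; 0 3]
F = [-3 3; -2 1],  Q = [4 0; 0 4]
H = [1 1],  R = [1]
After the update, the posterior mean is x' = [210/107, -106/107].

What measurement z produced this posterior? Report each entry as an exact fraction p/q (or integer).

x̄ = F·x = [0, -2]
P̄ = F·P·Fᵀ + Q = [49 21; 21 15]
S = H·P̄·Hᵀ + R = [107]
K = P̄·Hᵀ·S⁻¹ = [70/107; 36/107]
x' − x̄ = [210/107, 108/107] = K·y
y = (KᵀK)⁻¹·Kᵀ·(x' − x̄) = [3]
z = y + H·x̄ = [3] + [-2] = [1]

z = [1]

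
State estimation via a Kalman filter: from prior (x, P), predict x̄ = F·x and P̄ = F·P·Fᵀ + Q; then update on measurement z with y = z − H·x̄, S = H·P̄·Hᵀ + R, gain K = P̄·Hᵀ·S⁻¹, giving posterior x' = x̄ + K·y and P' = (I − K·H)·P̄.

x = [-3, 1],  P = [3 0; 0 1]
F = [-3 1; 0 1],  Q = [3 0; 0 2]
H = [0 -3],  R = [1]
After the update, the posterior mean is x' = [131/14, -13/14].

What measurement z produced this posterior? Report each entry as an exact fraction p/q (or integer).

x̄ = F·x = [10, 1]
P̄ = F·P·Fᵀ + Q = [31 1; 1 3]
S = H·P̄·Hᵀ + R = [28]
K = P̄·Hᵀ·S⁻¹ = [-3/28; -9/28]
x' − x̄ = [-9/14, -27/14] = K·y
y = (KᵀK)⁻¹·Kᵀ·(x' − x̄) = [6]
z = y + H·x̄ = [6] + [-3] = [3]

z = [3]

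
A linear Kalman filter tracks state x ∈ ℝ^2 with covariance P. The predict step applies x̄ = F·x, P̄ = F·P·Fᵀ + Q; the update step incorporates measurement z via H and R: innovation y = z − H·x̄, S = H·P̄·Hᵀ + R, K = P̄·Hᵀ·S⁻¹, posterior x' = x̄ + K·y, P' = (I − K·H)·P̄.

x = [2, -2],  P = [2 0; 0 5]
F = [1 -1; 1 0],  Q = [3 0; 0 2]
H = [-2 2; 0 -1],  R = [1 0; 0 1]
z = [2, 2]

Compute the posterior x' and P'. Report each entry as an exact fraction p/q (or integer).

x̄ = F·x = [4, 2]
P̄ = F·P·Fᵀ + Q = [10 2; 2 4]
y = z − H·x̄ = [6, 4]
S = H·P̄·Hᵀ + R = [41 -4; -4 5]
K = P̄·Hᵀ·S⁻¹ = [-88/189 -146/189; 4/189 -148/189]
x' = x̄ + K·y = [-356/189, -190/189]
P' = (I − K·H)·P̄ = [190/189 146/189; 146/189 148/189]

x' = [-356/189, -190/189]
P' = [190/189 146/189; 146/189 148/189]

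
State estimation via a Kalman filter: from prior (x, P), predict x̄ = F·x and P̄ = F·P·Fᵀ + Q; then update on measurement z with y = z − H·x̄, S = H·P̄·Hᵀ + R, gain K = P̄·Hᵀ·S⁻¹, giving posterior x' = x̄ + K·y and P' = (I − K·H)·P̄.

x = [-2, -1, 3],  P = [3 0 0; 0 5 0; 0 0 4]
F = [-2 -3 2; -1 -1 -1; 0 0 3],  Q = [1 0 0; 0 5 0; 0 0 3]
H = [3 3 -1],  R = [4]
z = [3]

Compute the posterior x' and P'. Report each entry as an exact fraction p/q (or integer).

x' = [6913/1024, -1377/512, 9297/1024]
P' = [19607/1024 -5431/512 25287/1024; -5431/512 1751/256 -5991/512; 25287/1024 -5991/512 39927/1024]

x̄ = F·x = [13, 0, 9]
P̄ = F·P·Fᵀ + Q = [74 13 24; 13 17 -12; 24 -12 39]
y = z − H·x̄ = [-27]
S = H·P̄·Hᵀ + R = [1024]
K = P̄·Hᵀ·S⁻¹ = [237/1024; 51/512; -3/1024]
x' = x̄ + K·y = [6913/1024, -1377/512, 9297/1024]
P' = (I − K·H)·P̄ = [19607/1024 -5431/512 25287/1024; -5431/512 1751/256 -5991/512; 25287/1024 -5991/512 39927/1024]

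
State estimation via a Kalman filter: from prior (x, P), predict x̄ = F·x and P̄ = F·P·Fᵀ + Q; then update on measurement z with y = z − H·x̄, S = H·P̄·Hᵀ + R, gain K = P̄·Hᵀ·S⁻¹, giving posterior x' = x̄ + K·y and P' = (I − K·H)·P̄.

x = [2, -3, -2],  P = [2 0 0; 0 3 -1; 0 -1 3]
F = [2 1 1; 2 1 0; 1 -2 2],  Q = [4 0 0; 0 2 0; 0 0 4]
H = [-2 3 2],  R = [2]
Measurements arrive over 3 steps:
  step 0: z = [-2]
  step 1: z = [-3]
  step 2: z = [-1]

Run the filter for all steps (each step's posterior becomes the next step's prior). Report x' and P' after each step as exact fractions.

step 0: x' = [-5/3, -2/9, -20/9], P' = [236/15 428/45 68/45; 428/45 1634/135 -1156/135; 68/45 -1156/135 1994/135]
step 1: x' = [-87817/25003, -56010/25003, -41809/25003], P' = [2161890/25003 2190818/25003 -1116728/25003; 2190818/25003 2588216/25003 -1687088/25003; -1116728/25003 -1687088/25003 1427320/25003]
step 2: x' = [-12940990/1224283, -80350771/7345698, 39086441/7345698], P' = [669073416/1224283 792008198/1224283 -518892488/1224283; 792008198/1224283 2880510719/3672849 -1945377043/3672849; -518892488/1224283 -1945377043/3672849 1364310791/3672849]

step 0: x̄ = F·x = [-1, 1, 4]
step 0: P̄ = F·P·Fᵀ + Q = [16 10 4; 10 13 -4; 4 -4 38]
step 0: y = z − H·x̄ = [-15]
step 0: S = H·P̄·Hᵀ + R = [135]
step 0: K = P̄·Hᵀ·S⁻¹ = [2/45; 11/135; 56/135]
step 0: x' = x̄ + K·y = [-5/3, -2/9, -20/9]
step 0: P' = (I − K·H)·P̄ = [236/15 428/45 68/45; 428/45 1634/135 -1156/135; 68/45 -1156/135 1994/135]
step 1: x̄ = F·x = [-52/9, -32/9, -17/3]
step 1: P̄ = F·P·Fᵀ + Q = [16304/135 14518/135 712/45; 14518/135 15536/135 -1456/45; 712/45 -1456/45 2456/15]
step 1: y = z − H·x̄ = [67/9]
step 1: S = H·P̄·Hᵀ + R = [50006/135]
step 1: K = P̄·Hᵀ·S⁻¹ = [7609/25003; 4418/25003; 13416/25003]
step 1: x' = x̄ + K·y = [-87817/25003, -56010/25003, -41809/25003]
step 1: P' = (I − K·H)·P̄ = [2161890/25003 2190818/25003 -1116728/25003; 2190818/25003 2588216/25003 -1687088/25003; -1116728/25003 -1687088/25003 1427320/25003]
step 2: x̄ = F·x = [-273453/25003, -231644/25003, -59415/25003]
step 2: P̄ = F·P·Fᵀ + Q = [13685292/25003 16078504/25003 -10154106/25003; 16078504/25003 20049054/25003 -15266194/25003; -10154106/25003 -15266194/25003 18590566/25003]
step 2: y = z − H·x̄ = [241853/25003]
step 2: S = H·P̄·Hᵀ + R = [14691396/25003]
step 2: K = P̄·Hᵀ·S⁻¹ = [46393/1224283; -1271117/7345698; 5845381/7345698]
step 2: x' = x̄ + K·y = [-12940990/1224283, -80350771/7345698, 39086441/7345698]
step 2: P' = (I − K·H)·P̄ = [669073416/1224283 792008198/1224283 -518892488/1224283; 792008198/1224283 2880510719/3672849 -1945377043/3672849; -518892488/1224283 -1945377043/3672849 1364310791/3672849]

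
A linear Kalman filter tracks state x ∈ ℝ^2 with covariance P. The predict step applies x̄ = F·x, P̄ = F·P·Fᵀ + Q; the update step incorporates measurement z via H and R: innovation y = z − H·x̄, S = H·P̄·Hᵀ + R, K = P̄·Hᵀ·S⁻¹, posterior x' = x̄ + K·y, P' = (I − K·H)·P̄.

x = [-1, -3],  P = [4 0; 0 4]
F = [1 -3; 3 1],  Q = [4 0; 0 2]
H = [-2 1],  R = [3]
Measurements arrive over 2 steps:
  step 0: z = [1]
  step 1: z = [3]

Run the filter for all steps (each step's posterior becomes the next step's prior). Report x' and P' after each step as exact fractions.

step 0: x' = [-256/221, -360/221], P' = [1980/221 3696/221; 3696/221 7518/221]
step 1: x' = [-632270/426747, 5384/426747], P' = [986206/426747 1543766/426747; 1543766/426747 3508492/426747]

step 0: x̄ = F·x = [8, -6]
step 0: P̄ = F·P·Fᵀ + Q = [44 0; 0 42]
step 0: y = z − H·x̄ = [23]
step 0: S = H·P̄·Hᵀ + R = [221]
step 0: K = P̄·Hᵀ·S⁻¹ = [-88/221; 42/221]
step 0: x' = x̄ + K·y = [-256/221, -360/221]
step 0: P' = (I − K·H)·P̄ = [1980/221 3696/221; 3696/221 7518/221]
step 1: x̄ = F·x = [824/221, -1128/221]
step 1: P̄ = F·P·Fᵀ + Q = [48350/221 -46182/221; -46182/221 47956/221]
step 1: y = z − H·x̄ = [3439/221]
step 1: S = H·P̄·Hᵀ + R = [426747/221]
step 1: K = P̄·Hᵀ·S⁻¹ = [-142882/426747; 140320/426747]
step 1: x' = x̄ + K·y = [-632270/426747, 5384/426747]
step 1: P' = (I − K·H)·P̄ = [986206/426747 1543766/426747; 1543766/426747 3508492/426747]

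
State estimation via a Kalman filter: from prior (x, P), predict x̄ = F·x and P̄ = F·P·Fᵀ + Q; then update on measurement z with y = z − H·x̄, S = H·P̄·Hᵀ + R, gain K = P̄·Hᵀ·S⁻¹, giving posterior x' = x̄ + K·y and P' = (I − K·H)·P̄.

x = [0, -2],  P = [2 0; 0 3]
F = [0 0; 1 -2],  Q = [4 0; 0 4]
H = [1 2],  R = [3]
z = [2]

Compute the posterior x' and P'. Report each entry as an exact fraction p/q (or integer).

x' = [-24/79, 100/79]
P' = [300/79 -144/79; -144/79 126/79]

x̄ = F·x = [0, 4]
P̄ = F·P·Fᵀ + Q = [4 0; 0 18]
y = z − H·x̄ = [-6]
S = H·P̄·Hᵀ + R = [79]
K = P̄·Hᵀ·S⁻¹ = [4/79; 36/79]
x' = x̄ + K·y = [-24/79, 100/79]
P' = (I − K·H)·P̄ = [300/79 -144/79; -144/79 126/79]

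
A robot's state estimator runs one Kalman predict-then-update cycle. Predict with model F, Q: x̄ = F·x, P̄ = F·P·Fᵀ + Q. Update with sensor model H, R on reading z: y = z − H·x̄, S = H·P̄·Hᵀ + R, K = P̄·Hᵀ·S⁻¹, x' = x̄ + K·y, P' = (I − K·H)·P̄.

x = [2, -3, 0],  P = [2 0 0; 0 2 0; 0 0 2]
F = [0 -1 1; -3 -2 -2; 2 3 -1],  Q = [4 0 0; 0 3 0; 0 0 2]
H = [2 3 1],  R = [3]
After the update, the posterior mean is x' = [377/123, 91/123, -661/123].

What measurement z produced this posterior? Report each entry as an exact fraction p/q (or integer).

z = [3]

x̄ = F·x = [3, 0, -5]
P̄ = F·P·Fᵀ + Q = [8 0 -8; 0 37 -20; -8 -20 30]
S = H·P̄·Hᵀ + R = [246]
K = P̄·Hᵀ·S⁻¹ = [4/123; 91/246; -23/123]
x' − x̄ = [8/123, 91/123, -46/123] = K·y
y = (KᵀK)⁻¹·Kᵀ·(x' − x̄) = [2]
z = y + H·x̄ = [2] + [1] = [3]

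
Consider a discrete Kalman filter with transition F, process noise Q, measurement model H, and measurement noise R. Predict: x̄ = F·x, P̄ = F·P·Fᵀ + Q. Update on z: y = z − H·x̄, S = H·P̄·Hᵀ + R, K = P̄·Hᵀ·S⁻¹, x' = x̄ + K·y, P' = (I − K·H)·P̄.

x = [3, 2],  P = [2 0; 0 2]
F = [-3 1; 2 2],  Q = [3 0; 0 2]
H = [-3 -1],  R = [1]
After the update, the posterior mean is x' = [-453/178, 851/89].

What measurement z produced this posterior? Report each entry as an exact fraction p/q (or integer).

x̄ = F·x = [-7, 10]
P̄ = F·P·Fᵀ + Q = [23 -8; -8 18]
S = H·P̄·Hᵀ + R = [178]
K = P̄·Hᵀ·S⁻¹ = [-61/178; 3/89]
x' − x̄ = [793/178, -39/89] = K·y
y = (KᵀK)⁻¹·Kᵀ·(x' − x̄) = [-13]
z = y + H·x̄ = [-13] + [11] = [-2]

z = [-2]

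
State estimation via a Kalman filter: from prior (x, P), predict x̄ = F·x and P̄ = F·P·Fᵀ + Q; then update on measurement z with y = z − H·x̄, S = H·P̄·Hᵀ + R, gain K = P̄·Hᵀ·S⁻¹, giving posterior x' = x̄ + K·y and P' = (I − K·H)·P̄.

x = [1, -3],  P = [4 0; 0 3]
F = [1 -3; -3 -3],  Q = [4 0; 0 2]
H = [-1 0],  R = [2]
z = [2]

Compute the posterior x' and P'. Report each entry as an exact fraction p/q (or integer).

x̄ = F·x = [10, 6]
P̄ = F·P·Fᵀ + Q = [35 15; 15 65]
y = z − H·x̄ = [12]
S = H·P̄·Hᵀ + R = [37]
K = P̄·Hᵀ·S⁻¹ = [-35/37; -15/37]
x' = x̄ + K·y = [-50/37, 42/37]
P' = (I − K·H)·P̄ = [70/37 30/37; 30/37 2180/37]

x' = [-50/37, 42/37]
P' = [70/37 30/37; 30/37 2180/37]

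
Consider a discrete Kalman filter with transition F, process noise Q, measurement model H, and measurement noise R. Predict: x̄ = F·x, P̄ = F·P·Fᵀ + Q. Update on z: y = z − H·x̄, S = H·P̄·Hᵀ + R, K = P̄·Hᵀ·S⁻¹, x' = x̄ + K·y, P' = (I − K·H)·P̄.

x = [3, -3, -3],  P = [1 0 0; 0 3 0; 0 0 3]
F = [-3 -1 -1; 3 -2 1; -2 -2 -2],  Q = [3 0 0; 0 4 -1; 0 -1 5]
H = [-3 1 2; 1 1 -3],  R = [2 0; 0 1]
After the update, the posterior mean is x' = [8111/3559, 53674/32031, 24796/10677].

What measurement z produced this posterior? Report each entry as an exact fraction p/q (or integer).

z = [-1, -3]

x̄ = F·x = [-3, 12, 6]
P̄ = F·P·Fᵀ + Q = [18 -6 18; -6 28 -1; 18 -1 33]
S = H·P̄·Hᵀ + R = [140 -13; -13 230]
K = P̄·Hᵀ·S⁻¹ = [-674/3559 -688/3559; 10445/32031 4072/32031; 488/10677 -3779/10677]
x' − x̄ = [18788/3559, -330698/32031, -39266/10677] = K·y
y = (KᵀK)⁻¹·Kᵀ·(x' − x̄) = [-34, 6]
z = y + H·x̄ = [-34, 6] + [33, -9] = [-1, -3]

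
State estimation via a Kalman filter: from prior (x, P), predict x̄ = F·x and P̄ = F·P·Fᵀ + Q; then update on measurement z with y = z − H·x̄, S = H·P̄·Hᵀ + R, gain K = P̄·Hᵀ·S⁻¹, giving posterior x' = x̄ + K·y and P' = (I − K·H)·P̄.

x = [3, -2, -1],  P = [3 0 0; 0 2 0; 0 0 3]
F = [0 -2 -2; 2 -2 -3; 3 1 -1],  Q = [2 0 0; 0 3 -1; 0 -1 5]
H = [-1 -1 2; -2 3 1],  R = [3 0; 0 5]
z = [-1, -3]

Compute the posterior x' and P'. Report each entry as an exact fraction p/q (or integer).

x̄ = F·x = [6, 13, 8]
P̄ = F·P·Fᵀ + Q = [22 26 2; 26 50 22; 2 22 37]
y = z − H·x̄ = [2, -38]
S = H·P̄·Hᵀ + R = [179 42; 42 392]
K = P̄·Hᵀ·S⁻¹ = [-670/2443 2073/17101; -628/2443 5706/17101; 1103/4886 15621/68404]
x' = x̄ + K·y = [14452/17101, -3307/17101, -7741/34202]
P' = (I − K·H)·P̄ = [95234/17101 45786/17101 63475/17101; 45786/17101 29658/17101 31128/17101; 63475/17101 31128/17101 212369/68404]

x' = [14452/17101, -3307/17101, -7741/34202]
P' = [95234/17101 45786/17101 63475/17101; 45786/17101 29658/17101 31128/17101; 63475/17101 31128/17101 212369/68404]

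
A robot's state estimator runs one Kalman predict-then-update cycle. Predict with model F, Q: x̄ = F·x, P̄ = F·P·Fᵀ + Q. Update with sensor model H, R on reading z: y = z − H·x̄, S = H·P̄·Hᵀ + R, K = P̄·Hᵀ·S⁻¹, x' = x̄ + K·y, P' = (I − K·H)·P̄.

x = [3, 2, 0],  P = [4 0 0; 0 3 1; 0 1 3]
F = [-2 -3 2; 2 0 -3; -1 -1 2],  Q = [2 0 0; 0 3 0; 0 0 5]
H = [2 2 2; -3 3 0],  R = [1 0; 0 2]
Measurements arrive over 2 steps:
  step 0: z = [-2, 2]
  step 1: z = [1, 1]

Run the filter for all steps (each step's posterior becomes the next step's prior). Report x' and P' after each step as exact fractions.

step 0: x' = [-292532/224495, -27674/44899, 40081/44899], P' = [342691/224495 64947/44899 -128481/44899; 64947/44899 71313/44899 -131273/44899; -128481/44899 -131273/44899 260924/44899]
step 1: x' = [754309056/5542091519, 2541164433/5542091519, -596830522/5542091519], P' = [4056655417/5542091519 3533527884/5542091519 -7234713720/5542091519; 3533527884/5542091519 8475602695/11084183038 -7425608689/5542091519; -7234713720/5542091519 -7425608689/5542091519 15317750567/5542091519]

step 0: x̄ = F·x = [-12, 6, -5]
step 0: P̄ = F·P·Fᵀ + Q = [45 -25 21; -25 46 -23; 21 -23 20]
step 0: y = z − H·x̄ = [20, -52]
step 0: S = H·P̄·Hᵀ + R = [229 -258; -258 1271]
step 0: K = P̄·Hᵀ·S⁻¹ = [50042/224495 -26934/224495; 9974/44899 9549/44899; 2340/44899 -4188/44899]
step 0: x' = x̄ + K·y = [-292532/224495, -27674/44899, 40081/44899]
step 0: P' = (I − K·H)·P̄ = [342691/224495 64947/44899 -128481/44899; 64947/44899 71313/44899 -131273/44899; -128481/44899 -131273/44899 260924/44899]
step 1: x̄ = F·x = [1400984/224495, -1186279/224495, 831712/224495]
step 1: P̄ = F·P·Fᵀ + Q = [27159759/224495 -23478229/224495 17702582/224495; -23478229/224495 21494689/224495 -15628502/224495; 17702582/224495 -15628502/224495 12884761/224495]
step 1: y = z − H·x̄ = [-1868339/224495, 7986284/224495]
step 1: S = H·P̄·Hᵀ + R = [75148139/224495 -233976924/224495; -233976924/224495 860947144/224495]
step 1: K = P̄·Hᵀ·S⁻¹ = [710939162/5542091519 -1569382599/11084183038; 691441085/5542091519 4225640781/22168366076; 1314856316/5542091519 -572684907/11084183038]
step 1: x' = x̄ + K·y = [754309056/5542091519, 2541164433/5542091519, -596830522/5542091519]
step 1: P' = (I − K·H)·P̄ = [4056655417/5542091519 3533527884/5542091519 -7234713720/5542091519; 3533527884/5542091519 8475602695/11084183038 -7425608689/5542091519; -7234713720/5542091519 -7425608689/5542091519 15317750567/5542091519]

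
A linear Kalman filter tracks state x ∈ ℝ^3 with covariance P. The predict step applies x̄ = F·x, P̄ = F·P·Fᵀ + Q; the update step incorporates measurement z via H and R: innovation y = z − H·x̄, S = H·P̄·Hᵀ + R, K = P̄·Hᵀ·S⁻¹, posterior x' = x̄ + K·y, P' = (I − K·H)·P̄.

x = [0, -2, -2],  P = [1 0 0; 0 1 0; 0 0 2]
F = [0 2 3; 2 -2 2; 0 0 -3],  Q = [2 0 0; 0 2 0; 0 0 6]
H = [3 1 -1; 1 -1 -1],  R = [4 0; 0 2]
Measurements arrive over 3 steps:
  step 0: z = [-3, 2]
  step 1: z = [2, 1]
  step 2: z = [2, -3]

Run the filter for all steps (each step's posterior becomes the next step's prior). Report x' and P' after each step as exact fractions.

step 0: x̄ = F·x = [-10, 0, 6]
step 0: P̄ = F·P·Fᵀ + Q = [24 8 -18; 8 18 -12; -18 -12 24]
step 0: y = z − H·x̄ = [33, 18]
step 0: S = H·P̄·Hᵀ + R = [442 134; 134 64]
step 0: K = P̄·Hᵀ·S⁻¹ = [143/861 158/861; 797/2583 -1588/2583; -145/861 -100/861]
step 0: x' = x̄ + K·y = [-349/287, -761/861, -473/287]
step 0: P' = (I − K·H)·P̄ = [426/287 -1150/861 704/287; -1150/861 6632/2583 -2302/861; 704/287 -2302/861 1538/287]
step 1: x̄ = F·x = [-5779/861, -3410/861, 1419/287]
step 1: P̄ = F·P·Fᵀ + Q = [73400/2583 94552/2583 -9238/287; 94552/2583 235934/2583 -18056/287; -9238/287 -18056/287 15564/287]
step 1: y = z − H·x̄ = [3818/123, 7487/861]
step 1: S = H·P̄·Hᵀ + R = [348302/369 38258/369; 38258/369 106748/2583]
step 1: K = P̄·Hᵀ·S⁻¹ = [2504171/18248523 4314778/18248523; 6499765/18248523 -12695608/18248523; -1376499/6082841 -6360/6082841]
step 1: x' = x̄ + K·y = [-7232285/18248523, 19086224/18248523, -12707637/6082841]
step 1: P' = (I − K·H)·P̄ = [29258182/18248523 -28564618/18248523 16397748/6082841; -28564618/18248523 54259756/18248523 -19144386/6082841; 16397748/6082841 -19144386/6082841 35554854/6082841]
step 2: x̄ = F·x = [-76196285/18248523, -128882840/18248523, 38122911/6082841]
step 2: P̄ = F·P·Fᵀ + Q = [524319232/18248523 718715656/18248523 -205127370/6082841; 718715656/18248523 1878755206/18248523 -426581928/6082841; -205127370/6082841 -426581928/6082841 356490732/6082841]
step 2: y = z − H·x̄ = [508337474/18248523, 2312203/6082841]
step 2: S = H·P̄·Hᵀ + R = [18304172746/18248523 595923938/6082841; 595923938/6082841 247628340/6082841]
step 2: K = P̄·Hᵀ·S⁻¹ = [6425093561/47500500349 34367752714/142501501047; 17052361459/47500500349 -33382858048/47500500349; -10925229867/47500500349 388970728/47500500349]
step 2: x' = x̄ + K·y = [-15002891483/47500500349, 126848136138/47500500349, -6490036143/47500500349]
step 2: P' = (I − K·H)·P̄ = [230902832198/142501501047 -75573341182/47500500349 129629116772/47500500349; -75573341182/47500500349 143060922148/47500500349 -151868547234/47500500349; 129629116772/47500500349 -151868547234/47500500349 280719722550/47500500349]

step 0: x' = [-349/287, -761/861, -473/287], P' = [426/287 -1150/861 704/287; -1150/861 6632/2583 -2302/861; 704/287 -2302/861 1538/287]
step 1: x' = [-7232285/18248523, 19086224/18248523, -12707637/6082841], P' = [29258182/18248523 -28564618/18248523 16397748/6082841; -28564618/18248523 54259756/18248523 -19144386/6082841; 16397748/6082841 -19144386/6082841 35554854/6082841]
step 2: x' = [-15002891483/47500500349, 126848136138/47500500349, -6490036143/47500500349], P' = [230902832198/142501501047 -75573341182/47500500349 129629116772/47500500349; -75573341182/47500500349 143060922148/47500500349 -151868547234/47500500349; 129629116772/47500500349 -151868547234/47500500349 280719722550/47500500349]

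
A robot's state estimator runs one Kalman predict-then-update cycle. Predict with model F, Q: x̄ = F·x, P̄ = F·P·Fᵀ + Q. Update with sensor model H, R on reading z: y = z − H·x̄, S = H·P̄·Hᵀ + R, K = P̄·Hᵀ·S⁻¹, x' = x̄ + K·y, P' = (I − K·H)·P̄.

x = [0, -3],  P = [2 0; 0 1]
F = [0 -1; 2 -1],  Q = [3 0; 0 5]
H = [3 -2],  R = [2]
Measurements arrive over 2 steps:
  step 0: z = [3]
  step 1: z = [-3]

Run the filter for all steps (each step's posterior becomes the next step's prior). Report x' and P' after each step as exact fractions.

step 0: x̄ = F·x = [3, 3]
step 0: P̄ = F·P·Fᵀ + Q = [4 1; 1 14]
step 0: y = z − H·x̄ = [0]
step 0: S = H·P̄·Hᵀ + R = [82]
step 0: K = P̄·Hᵀ·S⁻¹ = [5/41; -25/82]
step 0: x' = x̄ + K·y = [3, 3]
step 0: P' = (I − K·H)·P̄ = [114/41 166/41; 166/41 523/82]
step 1: x̄ = F·x = [-3, 3]
step 1: P̄ = F·P·Fᵀ + Q = [769/82 -141/82; -141/82 517/82]
step 1: y = z − H·x̄ = [12]
step 1: S = H·P̄·Hᵀ + R = [10845/82]
step 1: K = P̄·Hᵀ·S⁻¹ = [863/3615; -1457/10845]
step 1: x' = x̄ + K·y = [-163/1205, 5017/3615]
step 1: P' = (I − K·H)·P̄ = [2218/1205 9118/3615; 9118/3615 42488/10845]

step 0: x' = [3, 3], P' = [114/41 166/41; 166/41 523/82]
step 1: x' = [-163/1205, 5017/3615], P' = [2218/1205 9118/3615; 9118/3615 42488/10845]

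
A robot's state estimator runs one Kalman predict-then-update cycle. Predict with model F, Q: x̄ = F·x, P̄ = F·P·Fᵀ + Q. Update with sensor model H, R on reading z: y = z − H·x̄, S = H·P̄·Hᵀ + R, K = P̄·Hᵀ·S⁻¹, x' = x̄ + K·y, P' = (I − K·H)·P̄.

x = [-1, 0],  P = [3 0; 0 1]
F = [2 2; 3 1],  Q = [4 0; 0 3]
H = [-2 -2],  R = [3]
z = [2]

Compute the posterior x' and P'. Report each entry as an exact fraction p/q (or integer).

x' = [-94/367, -285/367]
P' = [940/367 -820/367; -820/367 973/367]

x̄ = F·x = [-2, -3]
P̄ = F·P·Fᵀ + Q = [20 20; 20 31]
y = z − H·x̄ = [-8]
S = H·P̄·Hᵀ + R = [367]
K = P̄·Hᵀ·S⁻¹ = [-80/367; -102/367]
x' = x̄ + K·y = [-94/367, -285/367]
P' = (I − K·H)·P̄ = [940/367 -820/367; -820/367 973/367]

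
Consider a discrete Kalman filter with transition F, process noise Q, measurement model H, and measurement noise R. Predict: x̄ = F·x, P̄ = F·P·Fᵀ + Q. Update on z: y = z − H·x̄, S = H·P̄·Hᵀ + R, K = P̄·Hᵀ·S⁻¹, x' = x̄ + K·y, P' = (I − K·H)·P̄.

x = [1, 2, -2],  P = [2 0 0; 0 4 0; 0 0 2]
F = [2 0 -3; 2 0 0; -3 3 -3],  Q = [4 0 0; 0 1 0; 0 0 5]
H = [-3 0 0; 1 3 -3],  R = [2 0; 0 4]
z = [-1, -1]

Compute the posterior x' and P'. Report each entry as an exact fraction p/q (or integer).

x̄ = F·x = [8, 2, 9]
P̄ = F·P·Fᵀ + Q = [30 8 6; 8 9 -12; 6 -12 77]
y = z − H·x̄ = [23, 12]
S = H·P̄·Hᵀ + R = [272 -108; -108 1036]
K = P̄·Hᵀ·S⁻¹ = [-11169/33766 9/33766; -4299/67532 1045/16883; -11709/67532 -9117/33766]
x' = x̄ + K·y = [13349/33766, 86347/67532, 119673/67532]
P' = (I − K·H)·P̄ = [3723/16883 1433/33766 3903/33766; 1433/33766 51958/16883 101607/33766; 3903/33766 101607/33766 57532/16883]

x' = [13349/33766, 86347/67532, 119673/67532]
P' = [3723/16883 1433/33766 3903/33766; 1433/33766 51958/16883 101607/33766; 3903/33766 101607/33766 57532/16883]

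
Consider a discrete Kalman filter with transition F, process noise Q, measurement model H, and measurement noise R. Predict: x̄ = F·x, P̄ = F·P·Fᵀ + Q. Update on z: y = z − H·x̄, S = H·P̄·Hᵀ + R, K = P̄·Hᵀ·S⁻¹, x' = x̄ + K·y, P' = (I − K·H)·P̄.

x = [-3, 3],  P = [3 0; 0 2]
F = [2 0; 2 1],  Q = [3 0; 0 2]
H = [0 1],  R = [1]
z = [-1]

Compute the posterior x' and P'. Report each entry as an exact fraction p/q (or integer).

x' = [-78/17, -19/17]
P' = [111/17 12/17; 12/17 16/17]

x̄ = F·x = [-6, -3]
P̄ = F·P·Fᵀ + Q = [15 12; 12 16]
y = z − H·x̄ = [2]
S = H·P̄·Hᵀ + R = [17]
K = P̄·Hᵀ·S⁻¹ = [12/17; 16/17]
x' = x̄ + K·y = [-78/17, -19/17]
P' = (I − K·H)·P̄ = [111/17 12/17; 12/17 16/17]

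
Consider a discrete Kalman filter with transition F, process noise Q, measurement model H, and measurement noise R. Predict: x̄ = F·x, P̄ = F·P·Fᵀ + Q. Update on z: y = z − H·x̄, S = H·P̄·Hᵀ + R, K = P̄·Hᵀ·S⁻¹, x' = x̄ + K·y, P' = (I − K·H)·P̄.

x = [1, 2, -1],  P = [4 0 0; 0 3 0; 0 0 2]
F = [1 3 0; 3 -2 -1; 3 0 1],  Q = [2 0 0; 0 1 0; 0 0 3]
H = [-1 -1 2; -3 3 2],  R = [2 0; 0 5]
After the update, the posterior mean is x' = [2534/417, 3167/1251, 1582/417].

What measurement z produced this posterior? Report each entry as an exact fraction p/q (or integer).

z = [-1, -3]

x̄ = F·x = [7, 0, 2]
P̄ = F·P·Fᵀ + Q = [33 -6 12; -6 51 34; 12 34 41]
S = H·P̄·Hᵀ + R = [54 150; 150 1297]
K = P̄·Hᵀ·S⁻¹ = [3353/15846 -254/2641; -6019/47538 1576/7923; 4082/7923 144/2641]
x' − x̄ = [-385/417, 3167/1251, 748/417] = K·y
y = (KᵀK)⁻¹·Kᵀ·(x' − x̄) = [2, 14]
z = y + H·x̄ = [2, 14] + [-3, -17] = [-1, -3]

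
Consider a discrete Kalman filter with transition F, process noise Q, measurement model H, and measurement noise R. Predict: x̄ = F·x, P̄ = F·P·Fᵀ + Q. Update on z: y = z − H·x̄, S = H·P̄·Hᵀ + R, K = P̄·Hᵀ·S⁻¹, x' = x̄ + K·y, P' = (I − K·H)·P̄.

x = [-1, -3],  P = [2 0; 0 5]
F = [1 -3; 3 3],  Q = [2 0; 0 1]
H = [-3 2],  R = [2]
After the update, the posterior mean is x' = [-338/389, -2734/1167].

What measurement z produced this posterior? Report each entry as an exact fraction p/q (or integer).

z = [-2]

x̄ = F·x = [8, -12]
P̄ = F·P·Fᵀ + Q = [49 -39; -39 64]
S = H·P̄·Hᵀ + R = [1167]
K = P̄·Hᵀ·S⁻¹ = [-75/389; 245/1167]
x' − x̄ = [-3450/389, 11270/1167] = K·y
y = (KᵀK)⁻¹·Kᵀ·(x' − x̄) = [46]
z = y + H·x̄ = [46] + [-48] = [-2]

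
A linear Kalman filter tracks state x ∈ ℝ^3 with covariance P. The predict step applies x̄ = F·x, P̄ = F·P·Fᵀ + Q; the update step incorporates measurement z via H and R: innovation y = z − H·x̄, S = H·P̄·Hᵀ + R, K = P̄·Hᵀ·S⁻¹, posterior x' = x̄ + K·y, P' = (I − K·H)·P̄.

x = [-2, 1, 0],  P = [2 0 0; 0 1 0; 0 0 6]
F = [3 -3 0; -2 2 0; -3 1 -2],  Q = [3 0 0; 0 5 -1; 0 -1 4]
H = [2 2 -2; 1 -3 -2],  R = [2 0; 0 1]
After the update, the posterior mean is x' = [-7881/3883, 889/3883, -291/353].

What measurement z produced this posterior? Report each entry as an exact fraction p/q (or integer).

x̄ = F·x = [-9, 6, 7]
P̄ = F·P·Fᵀ + Q = [30 -18 -21; -18 17 13; -21 13 47]
S = H·P̄·Hᵀ + R = [298 370; 370 720]
K = P̄·Hᵀ·S⁻¹ = [45/3883 3282/19415; 1499/7766 -1795/7766; -101/353 -118/1765]
x' − x̄ = [27066/3883, -22409/3883, -2762/353] = K·y
y = (KᵀK)⁻¹·Kᵀ·(x' − x̄) = [18, 40]
z = y + H·x̄ = [18, 40] + [-20, -41] = [-2, -1]

z = [-2, -1]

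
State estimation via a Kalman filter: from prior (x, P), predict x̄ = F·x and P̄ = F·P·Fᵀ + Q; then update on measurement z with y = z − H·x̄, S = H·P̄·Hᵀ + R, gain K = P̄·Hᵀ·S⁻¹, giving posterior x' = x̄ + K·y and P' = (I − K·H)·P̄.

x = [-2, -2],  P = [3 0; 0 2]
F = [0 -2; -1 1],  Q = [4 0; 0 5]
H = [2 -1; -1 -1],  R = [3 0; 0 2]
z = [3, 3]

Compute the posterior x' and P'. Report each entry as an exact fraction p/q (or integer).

x' = [84/283, -1377/566]
P' = [148/283 20/283; 20/283 301/283]

x̄ = F·x = [4, 0]
P̄ = F·P·Fᵀ + Q = [12 -4; -4 10]
y = z − H·x̄ = [-5, 7]
S = H·P̄·Hᵀ + R = [77 -10; -10 16]
K = P̄·Hᵀ·S⁻¹ = [92/283 -84/283; -87/283 -321/566]
x' = x̄ + K·y = [84/283, -1377/566]
P' = (I − K·H)·P̄ = [148/283 20/283; 20/283 301/283]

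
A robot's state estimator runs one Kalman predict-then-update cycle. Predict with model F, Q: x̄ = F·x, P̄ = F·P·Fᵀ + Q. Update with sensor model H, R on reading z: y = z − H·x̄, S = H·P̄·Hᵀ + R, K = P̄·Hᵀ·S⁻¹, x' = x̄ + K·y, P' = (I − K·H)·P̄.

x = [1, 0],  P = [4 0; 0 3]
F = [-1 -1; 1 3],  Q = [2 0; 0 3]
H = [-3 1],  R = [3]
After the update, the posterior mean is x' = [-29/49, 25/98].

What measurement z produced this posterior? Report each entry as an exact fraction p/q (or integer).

x̄ = F·x = [-1, 1]
P̄ = F·P·Fᵀ + Q = [9 -13; -13 34]
S = H·P̄·Hᵀ + R = [196]
K = P̄·Hᵀ·S⁻¹ = [-10/49; 73/196]
x' − x̄ = [20/49, -73/98] = K·y
y = (KᵀK)⁻¹·Kᵀ·(x' − x̄) = [-2]
z = y + H·x̄ = [-2] + [4] = [2]

z = [2]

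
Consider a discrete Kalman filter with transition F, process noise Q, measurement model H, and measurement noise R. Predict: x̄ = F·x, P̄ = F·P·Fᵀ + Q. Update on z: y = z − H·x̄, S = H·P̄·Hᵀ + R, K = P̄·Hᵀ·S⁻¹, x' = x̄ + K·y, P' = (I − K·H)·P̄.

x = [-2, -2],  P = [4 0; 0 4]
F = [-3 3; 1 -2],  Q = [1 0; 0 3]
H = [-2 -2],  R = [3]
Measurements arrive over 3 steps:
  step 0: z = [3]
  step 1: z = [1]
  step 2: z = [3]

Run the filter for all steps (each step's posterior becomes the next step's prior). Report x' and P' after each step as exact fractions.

step 0: x̄ = F·x = [0, 2]
step 0: P̄ = F·P·Fᵀ + Q = [73 -36; -36 23]
step 0: y = z − H·x̄ = [7]
step 0: S = H·P̄·Hᵀ + R = [99]
step 0: K = P̄·Hᵀ·S⁻¹ = [-74/99; 26/99]
step 0: x' = x̄ + K·y = [-518/99, 380/99]
step 0: P' = (I − K·H)·P̄ = [1751/99 -1640/99; -1640/99 1601/99]
step 1: x̄ = F·x = [898/33, -142/11]
step 1: P̄ = F·P·Fᵀ + Q = [6643/11 -3291/11; -3291/11 1668/11]
step 1: y = z − H·x̄ = [977/33]
step 1: S = H·P̄·Hᵀ + R = [6949/11]
step 1: K = P̄·Hᵀ·S⁻¹ = [-6704/6949; 3246/6949]
step 1: x' = x̄ + K·y = [-9382/6949, 6396/6949]
step 1: P' = (I − K·H)·P̄ = [110781/6949 -100725/6949; -100725/6949 95856/6949]
step 2: x̄ = F·x = [47334/6949, -22174/6949]
step 2: P̄ = F·P·Fᵀ + Q = [3679732/6949 -1814004/6949; -1814004/6949 917952/6949]
step 2: y = z − H·x̄ = [71167/6949]
step 2: S = H·P̄·Hᵀ + R = [3899551/6949]
step 2: K = P̄·Hᵀ·S⁻¹ = [-3731456/3899551; 1792104/3899551]
step 2: x' = x̄ + K·y = [-11652782/3899551, 5910206/3899551]
step 2: P' = (I − K·H)·P̄ = [61237404/3899551 -55640220/3899551; -55640220/3899551 52952064/3899551]

step 0: x' = [-518/99, 380/99], P' = [1751/99 -1640/99; -1640/99 1601/99]
step 1: x' = [-9382/6949, 6396/6949], P' = [110781/6949 -100725/6949; -100725/6949 95856/6949]
step 2: x' = [-11652782/3899551, 5910206/3899551], P' = [61237404/3899551 -55640220/3899551; -55640220/3899551 52952064/3899551]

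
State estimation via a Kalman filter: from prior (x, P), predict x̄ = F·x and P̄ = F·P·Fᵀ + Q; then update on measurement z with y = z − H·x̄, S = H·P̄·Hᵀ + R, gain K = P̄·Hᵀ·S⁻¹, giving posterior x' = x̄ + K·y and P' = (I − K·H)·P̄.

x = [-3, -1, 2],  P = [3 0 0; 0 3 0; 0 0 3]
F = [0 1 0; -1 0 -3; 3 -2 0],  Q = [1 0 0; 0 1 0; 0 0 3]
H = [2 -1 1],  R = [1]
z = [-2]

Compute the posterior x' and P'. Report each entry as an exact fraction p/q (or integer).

x' = [-19/21, -103/21, -36/7]
P' = [83/21 20/21 -97/14; 20/21 251/21 67/7; -97/14 67/7 669/28]

x̄ = F·x = [-1, -3, -7]
P̄ = F·P·Fᵀ + Q = [4 0 -6; 0 31 -9; -6 -9 42]
y = z − H·x̄ = [4]
S = H·P̄·Hᵀ + R = [84]
K = P̄·Hᵀ·S⁻¹ = [1/42; -10/21; 13/28]
x' = x̄ + K·y = [-19/21, -103/21, -36/7]
P' = (I − K·H)·P̄ = [83/21 20/21 -97/14; 20/21 251/21 67/7; -97/14 67/7 669/28]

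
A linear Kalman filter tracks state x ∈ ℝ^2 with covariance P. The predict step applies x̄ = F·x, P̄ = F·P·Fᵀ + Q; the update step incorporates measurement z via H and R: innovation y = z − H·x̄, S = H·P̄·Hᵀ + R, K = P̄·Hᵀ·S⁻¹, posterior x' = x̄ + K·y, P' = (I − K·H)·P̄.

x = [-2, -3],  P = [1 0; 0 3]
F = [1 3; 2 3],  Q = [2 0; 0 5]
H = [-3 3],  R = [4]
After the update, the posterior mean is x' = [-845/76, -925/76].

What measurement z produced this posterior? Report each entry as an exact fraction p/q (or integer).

x̄ = F·x = [-11, -13]
P̄ = F·P·Fᵀ + Q = [30 29; 29 36]
S = H·P̄·Hᵀ + R = [76]
K = P̄·Hᵀ·S⁻¹ = [-3/76; 21/76]
x' − x̄ = [-9/76, 63/76] = K·y
y = (KᵀK)⁻¹·Kᵀ·(x' − x̄) = [3]
z = y + H·x̄ = [3] + [-6] = [-3]

z = [-3]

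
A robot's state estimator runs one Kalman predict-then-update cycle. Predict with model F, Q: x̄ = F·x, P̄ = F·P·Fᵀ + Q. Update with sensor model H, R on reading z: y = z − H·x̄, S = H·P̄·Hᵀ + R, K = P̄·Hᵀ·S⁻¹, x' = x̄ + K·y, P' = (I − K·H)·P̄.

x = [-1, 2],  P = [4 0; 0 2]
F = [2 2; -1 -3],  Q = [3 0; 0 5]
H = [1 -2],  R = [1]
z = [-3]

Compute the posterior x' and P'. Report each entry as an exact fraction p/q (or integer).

x' = [-191/72, 5/36]
P' = [1343/216 319/108; 319/108 89/54]

x̄ = F·x = [2, -5]
P̄ = F·P·Fᵀ + Q = [27 -20; -20 27]
y = z − H·x̄ = [-15]
S = H·P̄·Hᵀ + R = [216]
K = P̄·Hᵀ·S⁻¹ = [67/216; -37/108]
x' = x̄ + K·y = [-191/72, 5/36]
P' = (I − K·H)·P̄ = [1343/216 319/108; 319/108 89/54]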